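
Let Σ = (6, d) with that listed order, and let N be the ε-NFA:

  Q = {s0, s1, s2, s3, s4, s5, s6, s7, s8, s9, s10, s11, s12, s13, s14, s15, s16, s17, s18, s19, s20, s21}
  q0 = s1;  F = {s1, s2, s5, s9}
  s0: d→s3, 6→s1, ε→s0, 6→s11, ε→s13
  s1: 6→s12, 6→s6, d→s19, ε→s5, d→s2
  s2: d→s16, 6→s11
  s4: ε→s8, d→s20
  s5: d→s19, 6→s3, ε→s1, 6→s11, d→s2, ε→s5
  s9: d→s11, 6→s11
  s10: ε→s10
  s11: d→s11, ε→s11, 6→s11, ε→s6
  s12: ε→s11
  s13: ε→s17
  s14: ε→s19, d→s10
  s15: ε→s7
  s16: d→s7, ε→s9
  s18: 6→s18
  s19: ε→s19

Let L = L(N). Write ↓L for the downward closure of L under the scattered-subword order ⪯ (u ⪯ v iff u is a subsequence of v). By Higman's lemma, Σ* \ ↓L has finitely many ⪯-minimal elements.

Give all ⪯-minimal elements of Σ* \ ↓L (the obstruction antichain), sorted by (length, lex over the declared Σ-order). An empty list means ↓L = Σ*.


|Q|=22, |F|=4, |δ|=36 (15 ε).
min D↑ (4 st, q0=0, F={1}): 0:6→1,d→2 1:6→1,d→1 2:6→1,d→3 3:6→1,d→1.
'6': |S_i|=[11, 4] end={s11,s12,s3,s6} ∉↓L; 1/1 single-dels accept.
'ddd': N↓-sim [11, 7, 5, 3] end={s11,s6,s7} — reject; 3/3 single-dels accept.
2 words, ⪯-incomp.

min(Σ*\↓L) = [6, ddd].


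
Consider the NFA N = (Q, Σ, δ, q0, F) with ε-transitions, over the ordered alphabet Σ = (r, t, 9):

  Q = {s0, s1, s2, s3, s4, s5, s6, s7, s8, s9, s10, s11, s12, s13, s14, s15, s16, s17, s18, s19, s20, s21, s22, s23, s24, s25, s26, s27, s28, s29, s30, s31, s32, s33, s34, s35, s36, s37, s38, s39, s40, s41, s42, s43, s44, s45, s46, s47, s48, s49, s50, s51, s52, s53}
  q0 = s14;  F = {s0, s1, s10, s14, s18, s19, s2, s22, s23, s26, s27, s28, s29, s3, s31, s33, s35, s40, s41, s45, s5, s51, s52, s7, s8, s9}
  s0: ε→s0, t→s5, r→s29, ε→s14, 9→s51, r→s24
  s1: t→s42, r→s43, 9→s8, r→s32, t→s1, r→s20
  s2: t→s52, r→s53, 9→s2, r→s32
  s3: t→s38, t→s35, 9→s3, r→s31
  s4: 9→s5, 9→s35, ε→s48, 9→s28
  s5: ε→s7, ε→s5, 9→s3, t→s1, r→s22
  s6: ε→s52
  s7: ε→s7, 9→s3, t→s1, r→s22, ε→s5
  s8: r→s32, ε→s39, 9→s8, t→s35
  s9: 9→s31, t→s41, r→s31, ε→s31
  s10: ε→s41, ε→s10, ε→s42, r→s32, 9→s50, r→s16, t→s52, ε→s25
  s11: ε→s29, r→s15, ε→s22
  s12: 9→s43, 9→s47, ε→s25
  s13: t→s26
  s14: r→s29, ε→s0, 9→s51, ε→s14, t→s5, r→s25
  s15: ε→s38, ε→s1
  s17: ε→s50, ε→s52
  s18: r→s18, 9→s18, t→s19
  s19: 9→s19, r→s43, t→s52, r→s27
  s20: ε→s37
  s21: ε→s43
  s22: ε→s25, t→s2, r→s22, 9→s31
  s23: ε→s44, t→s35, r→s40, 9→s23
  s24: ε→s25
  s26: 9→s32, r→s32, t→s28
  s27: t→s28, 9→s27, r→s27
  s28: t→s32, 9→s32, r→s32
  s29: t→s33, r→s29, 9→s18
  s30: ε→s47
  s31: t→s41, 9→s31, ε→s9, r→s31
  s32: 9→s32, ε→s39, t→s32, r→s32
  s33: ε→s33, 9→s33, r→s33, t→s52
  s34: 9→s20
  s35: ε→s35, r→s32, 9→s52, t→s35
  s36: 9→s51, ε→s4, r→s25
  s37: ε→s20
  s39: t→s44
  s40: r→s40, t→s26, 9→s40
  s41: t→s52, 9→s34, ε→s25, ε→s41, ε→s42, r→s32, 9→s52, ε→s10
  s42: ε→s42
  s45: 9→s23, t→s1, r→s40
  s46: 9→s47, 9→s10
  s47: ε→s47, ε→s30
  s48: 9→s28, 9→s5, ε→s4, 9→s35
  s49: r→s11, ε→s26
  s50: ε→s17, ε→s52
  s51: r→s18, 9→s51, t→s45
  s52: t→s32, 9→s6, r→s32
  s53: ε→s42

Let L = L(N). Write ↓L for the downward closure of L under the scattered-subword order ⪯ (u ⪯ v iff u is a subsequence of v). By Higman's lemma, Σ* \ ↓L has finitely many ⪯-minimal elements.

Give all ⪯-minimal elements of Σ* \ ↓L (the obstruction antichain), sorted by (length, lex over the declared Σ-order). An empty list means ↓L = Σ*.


A = [ttr, rttt, t9t9t, 9trt9].

|Q|=54, |F|=26, |δ|=155 (47 ε).
min D↑ (23 st, q0=0, F={14}): 0:r→1,t→2,9→3 1:r→1,t→4,9→5 2:r→6,t→7,9→8 3:r→5,t→9,9→3 4:r→4,t→10,9→4 5:r→5,t→11,9→5 6:r→6,t→12,9→13 7:r→14,t→7,9→15 8:r→13,t→16,9→8 9:r→17,t→7,9→18 10:r→14,t→14,9→10 11:r→19,t→10,9→11 12:r→14,t→10,9→12 13:r→13,t→20,9→13 14:r→14,t→14,9→14 15:r→14,t→16,9→15 16:r→14,t→16,9→10 17:r→17,t→21,9→17 18:r→17,t→16,9→18 19:r→19,t→22,9→19 20:r→14,t→10,9→10 21:r→14,t→22,9→14 22:r→14,t→14,9→14 (ε-aug+det+¬).
'ttr': run [42, 36, 24, 9] end={s16,s20,s32,s37,s39,s42,s43,s44,s53} — reject; 3/3 single-dels accept.
'rttt': N↓-sim [42, 30, 23, 6, 3] end={s32,s39,s44} rej; 4/4 single-dels accept.
't9t9t': run [42, 36, 31, 19, 10, 3] end={s32,s39,s44} — reject; 5/5 deletions ∈↓L.
'9trt9': |S_i|=[42, 35, 27, 11, 5, 3] end={s32,s39,s44} ∉↓L; 5/5 deletions ∈↓L.
4 words, ⪯-incomp.


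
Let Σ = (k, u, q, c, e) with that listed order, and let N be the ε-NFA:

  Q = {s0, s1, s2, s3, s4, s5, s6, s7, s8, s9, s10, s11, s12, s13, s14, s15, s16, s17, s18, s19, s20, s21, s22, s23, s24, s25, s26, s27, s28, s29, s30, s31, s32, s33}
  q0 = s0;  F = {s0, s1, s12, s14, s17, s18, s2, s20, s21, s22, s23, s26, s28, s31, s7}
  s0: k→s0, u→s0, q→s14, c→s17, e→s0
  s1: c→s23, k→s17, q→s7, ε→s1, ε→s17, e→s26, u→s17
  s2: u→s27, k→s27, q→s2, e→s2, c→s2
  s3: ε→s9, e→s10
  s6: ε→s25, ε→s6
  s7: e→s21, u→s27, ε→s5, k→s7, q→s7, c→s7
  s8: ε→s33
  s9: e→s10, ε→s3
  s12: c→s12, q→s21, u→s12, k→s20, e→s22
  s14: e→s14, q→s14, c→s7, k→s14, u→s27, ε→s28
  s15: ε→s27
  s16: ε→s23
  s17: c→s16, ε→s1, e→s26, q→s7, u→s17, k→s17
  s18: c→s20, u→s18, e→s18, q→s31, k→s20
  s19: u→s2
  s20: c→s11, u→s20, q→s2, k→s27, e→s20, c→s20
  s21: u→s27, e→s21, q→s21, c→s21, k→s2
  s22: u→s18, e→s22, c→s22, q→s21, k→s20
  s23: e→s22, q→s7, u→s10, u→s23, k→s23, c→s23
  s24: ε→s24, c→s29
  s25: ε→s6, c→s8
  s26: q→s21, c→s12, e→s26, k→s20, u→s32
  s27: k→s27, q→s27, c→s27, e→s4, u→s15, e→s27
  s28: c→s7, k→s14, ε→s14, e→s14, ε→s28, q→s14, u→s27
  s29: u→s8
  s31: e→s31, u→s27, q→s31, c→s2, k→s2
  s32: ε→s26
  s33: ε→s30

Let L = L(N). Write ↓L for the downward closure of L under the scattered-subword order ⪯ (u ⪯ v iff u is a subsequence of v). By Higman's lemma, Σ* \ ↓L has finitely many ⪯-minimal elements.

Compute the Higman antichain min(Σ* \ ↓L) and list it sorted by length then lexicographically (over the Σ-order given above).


Antichain: [qu, cekk, cceuck].

|Q|=34, |F|=15, |δ|=107 (18 ε).
min D↑ (14 st, q0=0, F={3}): 0:k→0,u→0,q→1,c→2,e→0 1:k→1,u→3,q→1,c→4,e→1 2:k→2,u→2,q→4,c→5,e→6 3:k→3,u→3,q→3,c→3,e→3 4:k→4,u→3,q→4,c→4,e→7 5:k→5,u→5,q→4,c→5,e→8 6:k→9,u→6,q→7,c→10,e→6 7:k→11,u→3,q→7,c→7,e→7 8:k→9,u→12,q→7,c→8,e→8 9:k→3,u→9,q→11,c→9,e→9 10:k→9,u→10,q→7,c→10,e→8 11:k→3,u→3,q→11,c→11,e→11 12:k→9,u→12,q→13,c→9,e→12 13:k→11,u→3,q→13,c→11,e→13.
'qu': run [23, 10, 3] end={s15,s27,s4} — reject; 2/2 del acc.
'cekk': run [23, 20, 13, 6, 3] end={s15,s27,s4} — reject; 4/4 del acc.
'cceuck': run [23, 20, 16, 10, 8, 6, 3] end={s15,s27,s4} ∉↓L; 6/6 del acc.
3 words, ⪯-incomp.


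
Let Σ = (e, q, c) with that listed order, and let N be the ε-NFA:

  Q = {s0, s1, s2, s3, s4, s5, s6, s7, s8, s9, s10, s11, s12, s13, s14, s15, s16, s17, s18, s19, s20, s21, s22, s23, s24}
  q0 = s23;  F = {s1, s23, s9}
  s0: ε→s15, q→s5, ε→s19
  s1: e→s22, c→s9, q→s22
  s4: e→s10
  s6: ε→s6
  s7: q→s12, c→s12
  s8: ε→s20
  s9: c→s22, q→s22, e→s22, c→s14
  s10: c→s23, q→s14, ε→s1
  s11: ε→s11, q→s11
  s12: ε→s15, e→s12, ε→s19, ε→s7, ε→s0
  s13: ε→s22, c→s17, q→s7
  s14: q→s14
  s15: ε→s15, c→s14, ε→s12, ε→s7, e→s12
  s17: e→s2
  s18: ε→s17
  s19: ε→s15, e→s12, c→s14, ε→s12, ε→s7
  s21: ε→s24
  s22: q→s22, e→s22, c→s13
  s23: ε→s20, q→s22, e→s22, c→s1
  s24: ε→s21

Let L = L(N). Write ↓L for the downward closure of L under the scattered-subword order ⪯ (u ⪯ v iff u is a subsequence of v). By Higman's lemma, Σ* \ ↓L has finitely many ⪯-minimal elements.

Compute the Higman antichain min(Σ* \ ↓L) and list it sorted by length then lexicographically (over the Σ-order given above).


|Q|=25, |F|=3, |δ|=50 (21 ε).
min D↑ (4 st, q0=0, F={1}): 0:e→1,q→1,c→2 1:e→1,q→1,c→1 2:e→1,q→1,c→3 3:e→1,q→1,c→1.
'e': N↓-sim [15, 11] end={s0,s12,s13,s14,s15,s17,s19,s2,s22,s5,s7} — reject; 1/1 single-dels accept.
'q': run [15, 11] end={s0,s12,s13,s14,s15,s17,s19,s2,s22,s5,s7} ∉↓L; 1/1 deletions ∈↓L.
'ccc': run [15, 13, 12, 11] end={s0,s12,s13,s14,s15,s17,s19,s2,s22,s5,s7} ∉↓L; 3/3 deletions ∈↓L.
3 words, ⪯-incomp.

Antichain: [e, q, ccc].


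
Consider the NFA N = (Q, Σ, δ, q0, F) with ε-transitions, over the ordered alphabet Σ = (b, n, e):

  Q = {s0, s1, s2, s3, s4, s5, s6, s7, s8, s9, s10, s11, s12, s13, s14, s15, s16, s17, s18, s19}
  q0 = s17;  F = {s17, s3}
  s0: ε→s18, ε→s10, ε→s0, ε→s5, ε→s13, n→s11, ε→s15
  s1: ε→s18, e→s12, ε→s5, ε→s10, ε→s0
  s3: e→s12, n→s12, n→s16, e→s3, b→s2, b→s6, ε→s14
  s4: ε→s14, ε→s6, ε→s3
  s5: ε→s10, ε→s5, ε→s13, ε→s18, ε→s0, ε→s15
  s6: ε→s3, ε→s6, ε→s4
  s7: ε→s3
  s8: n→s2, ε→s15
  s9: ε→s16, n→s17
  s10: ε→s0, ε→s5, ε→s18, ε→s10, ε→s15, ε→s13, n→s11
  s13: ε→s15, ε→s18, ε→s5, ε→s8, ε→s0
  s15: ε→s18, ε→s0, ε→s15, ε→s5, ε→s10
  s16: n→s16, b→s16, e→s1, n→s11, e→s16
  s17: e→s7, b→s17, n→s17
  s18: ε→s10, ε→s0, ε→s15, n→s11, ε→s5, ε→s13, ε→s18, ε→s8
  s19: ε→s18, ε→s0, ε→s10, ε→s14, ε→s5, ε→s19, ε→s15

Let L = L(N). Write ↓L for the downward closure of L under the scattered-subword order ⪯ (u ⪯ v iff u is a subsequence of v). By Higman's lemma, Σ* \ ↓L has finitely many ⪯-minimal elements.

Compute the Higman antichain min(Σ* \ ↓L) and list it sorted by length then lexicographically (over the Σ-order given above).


min(Σ*\↓L) = [en].

|Q|=20, |F|=2, |δ|=76 (56 ε).
min D↑ (3 st, q0=0, F={2}): 0:b→0,n→0,e→1 1:b→1,n→2,e→1 2:b→2,n→2,e→2 [Hopcroft].
'en': N↓-sim [18, 17, 12] end={s0,s1,s10,s11,s12,s13,s15,s16,s18,s2,s5,s8} ∉↓L; 2/2 deletions ∈↓L.
1 obstructions.


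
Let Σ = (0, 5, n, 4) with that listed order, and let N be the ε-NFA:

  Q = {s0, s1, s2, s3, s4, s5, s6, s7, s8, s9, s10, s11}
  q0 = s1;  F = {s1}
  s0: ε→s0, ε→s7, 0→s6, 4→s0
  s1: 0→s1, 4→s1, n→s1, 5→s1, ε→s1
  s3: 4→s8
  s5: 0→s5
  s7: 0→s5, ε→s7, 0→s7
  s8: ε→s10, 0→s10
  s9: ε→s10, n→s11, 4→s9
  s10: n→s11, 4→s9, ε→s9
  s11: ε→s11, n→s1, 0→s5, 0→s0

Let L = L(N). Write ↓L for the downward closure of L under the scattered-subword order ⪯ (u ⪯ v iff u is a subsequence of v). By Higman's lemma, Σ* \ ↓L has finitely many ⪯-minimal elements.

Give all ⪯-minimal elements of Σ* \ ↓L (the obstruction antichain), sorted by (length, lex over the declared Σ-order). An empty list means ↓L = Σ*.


|Q|=12, |F|=1, |δ|=26 (8 ε).
min D↑ (1 st, q0=0, F={}): 0:0→0,5→0,n→0,4→0.
L(D↑) = ∅; no obstructions.

Antichain: [].


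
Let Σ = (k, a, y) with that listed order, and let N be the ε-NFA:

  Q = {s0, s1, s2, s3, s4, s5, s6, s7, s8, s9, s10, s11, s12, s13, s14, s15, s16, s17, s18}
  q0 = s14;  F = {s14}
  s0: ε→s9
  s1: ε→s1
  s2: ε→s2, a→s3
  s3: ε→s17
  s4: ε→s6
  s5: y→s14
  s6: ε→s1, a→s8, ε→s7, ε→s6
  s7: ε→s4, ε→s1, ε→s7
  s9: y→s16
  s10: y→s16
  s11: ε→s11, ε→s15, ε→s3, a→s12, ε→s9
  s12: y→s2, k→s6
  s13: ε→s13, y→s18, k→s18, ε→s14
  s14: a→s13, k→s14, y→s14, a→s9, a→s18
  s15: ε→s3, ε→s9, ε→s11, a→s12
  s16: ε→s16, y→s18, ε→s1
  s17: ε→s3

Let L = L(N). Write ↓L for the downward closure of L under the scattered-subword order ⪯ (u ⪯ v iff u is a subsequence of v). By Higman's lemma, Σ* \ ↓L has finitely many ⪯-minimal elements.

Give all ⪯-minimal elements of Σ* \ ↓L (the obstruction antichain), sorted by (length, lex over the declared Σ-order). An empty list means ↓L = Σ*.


|Q|=19, |F|=1, |δ|=40 (23 ε).
min D↑ (1 st, q0=0, F={}): 0:k→0,a→0,y→0.
L(D↑) = ∅; no obstructions.

Antichain: [].


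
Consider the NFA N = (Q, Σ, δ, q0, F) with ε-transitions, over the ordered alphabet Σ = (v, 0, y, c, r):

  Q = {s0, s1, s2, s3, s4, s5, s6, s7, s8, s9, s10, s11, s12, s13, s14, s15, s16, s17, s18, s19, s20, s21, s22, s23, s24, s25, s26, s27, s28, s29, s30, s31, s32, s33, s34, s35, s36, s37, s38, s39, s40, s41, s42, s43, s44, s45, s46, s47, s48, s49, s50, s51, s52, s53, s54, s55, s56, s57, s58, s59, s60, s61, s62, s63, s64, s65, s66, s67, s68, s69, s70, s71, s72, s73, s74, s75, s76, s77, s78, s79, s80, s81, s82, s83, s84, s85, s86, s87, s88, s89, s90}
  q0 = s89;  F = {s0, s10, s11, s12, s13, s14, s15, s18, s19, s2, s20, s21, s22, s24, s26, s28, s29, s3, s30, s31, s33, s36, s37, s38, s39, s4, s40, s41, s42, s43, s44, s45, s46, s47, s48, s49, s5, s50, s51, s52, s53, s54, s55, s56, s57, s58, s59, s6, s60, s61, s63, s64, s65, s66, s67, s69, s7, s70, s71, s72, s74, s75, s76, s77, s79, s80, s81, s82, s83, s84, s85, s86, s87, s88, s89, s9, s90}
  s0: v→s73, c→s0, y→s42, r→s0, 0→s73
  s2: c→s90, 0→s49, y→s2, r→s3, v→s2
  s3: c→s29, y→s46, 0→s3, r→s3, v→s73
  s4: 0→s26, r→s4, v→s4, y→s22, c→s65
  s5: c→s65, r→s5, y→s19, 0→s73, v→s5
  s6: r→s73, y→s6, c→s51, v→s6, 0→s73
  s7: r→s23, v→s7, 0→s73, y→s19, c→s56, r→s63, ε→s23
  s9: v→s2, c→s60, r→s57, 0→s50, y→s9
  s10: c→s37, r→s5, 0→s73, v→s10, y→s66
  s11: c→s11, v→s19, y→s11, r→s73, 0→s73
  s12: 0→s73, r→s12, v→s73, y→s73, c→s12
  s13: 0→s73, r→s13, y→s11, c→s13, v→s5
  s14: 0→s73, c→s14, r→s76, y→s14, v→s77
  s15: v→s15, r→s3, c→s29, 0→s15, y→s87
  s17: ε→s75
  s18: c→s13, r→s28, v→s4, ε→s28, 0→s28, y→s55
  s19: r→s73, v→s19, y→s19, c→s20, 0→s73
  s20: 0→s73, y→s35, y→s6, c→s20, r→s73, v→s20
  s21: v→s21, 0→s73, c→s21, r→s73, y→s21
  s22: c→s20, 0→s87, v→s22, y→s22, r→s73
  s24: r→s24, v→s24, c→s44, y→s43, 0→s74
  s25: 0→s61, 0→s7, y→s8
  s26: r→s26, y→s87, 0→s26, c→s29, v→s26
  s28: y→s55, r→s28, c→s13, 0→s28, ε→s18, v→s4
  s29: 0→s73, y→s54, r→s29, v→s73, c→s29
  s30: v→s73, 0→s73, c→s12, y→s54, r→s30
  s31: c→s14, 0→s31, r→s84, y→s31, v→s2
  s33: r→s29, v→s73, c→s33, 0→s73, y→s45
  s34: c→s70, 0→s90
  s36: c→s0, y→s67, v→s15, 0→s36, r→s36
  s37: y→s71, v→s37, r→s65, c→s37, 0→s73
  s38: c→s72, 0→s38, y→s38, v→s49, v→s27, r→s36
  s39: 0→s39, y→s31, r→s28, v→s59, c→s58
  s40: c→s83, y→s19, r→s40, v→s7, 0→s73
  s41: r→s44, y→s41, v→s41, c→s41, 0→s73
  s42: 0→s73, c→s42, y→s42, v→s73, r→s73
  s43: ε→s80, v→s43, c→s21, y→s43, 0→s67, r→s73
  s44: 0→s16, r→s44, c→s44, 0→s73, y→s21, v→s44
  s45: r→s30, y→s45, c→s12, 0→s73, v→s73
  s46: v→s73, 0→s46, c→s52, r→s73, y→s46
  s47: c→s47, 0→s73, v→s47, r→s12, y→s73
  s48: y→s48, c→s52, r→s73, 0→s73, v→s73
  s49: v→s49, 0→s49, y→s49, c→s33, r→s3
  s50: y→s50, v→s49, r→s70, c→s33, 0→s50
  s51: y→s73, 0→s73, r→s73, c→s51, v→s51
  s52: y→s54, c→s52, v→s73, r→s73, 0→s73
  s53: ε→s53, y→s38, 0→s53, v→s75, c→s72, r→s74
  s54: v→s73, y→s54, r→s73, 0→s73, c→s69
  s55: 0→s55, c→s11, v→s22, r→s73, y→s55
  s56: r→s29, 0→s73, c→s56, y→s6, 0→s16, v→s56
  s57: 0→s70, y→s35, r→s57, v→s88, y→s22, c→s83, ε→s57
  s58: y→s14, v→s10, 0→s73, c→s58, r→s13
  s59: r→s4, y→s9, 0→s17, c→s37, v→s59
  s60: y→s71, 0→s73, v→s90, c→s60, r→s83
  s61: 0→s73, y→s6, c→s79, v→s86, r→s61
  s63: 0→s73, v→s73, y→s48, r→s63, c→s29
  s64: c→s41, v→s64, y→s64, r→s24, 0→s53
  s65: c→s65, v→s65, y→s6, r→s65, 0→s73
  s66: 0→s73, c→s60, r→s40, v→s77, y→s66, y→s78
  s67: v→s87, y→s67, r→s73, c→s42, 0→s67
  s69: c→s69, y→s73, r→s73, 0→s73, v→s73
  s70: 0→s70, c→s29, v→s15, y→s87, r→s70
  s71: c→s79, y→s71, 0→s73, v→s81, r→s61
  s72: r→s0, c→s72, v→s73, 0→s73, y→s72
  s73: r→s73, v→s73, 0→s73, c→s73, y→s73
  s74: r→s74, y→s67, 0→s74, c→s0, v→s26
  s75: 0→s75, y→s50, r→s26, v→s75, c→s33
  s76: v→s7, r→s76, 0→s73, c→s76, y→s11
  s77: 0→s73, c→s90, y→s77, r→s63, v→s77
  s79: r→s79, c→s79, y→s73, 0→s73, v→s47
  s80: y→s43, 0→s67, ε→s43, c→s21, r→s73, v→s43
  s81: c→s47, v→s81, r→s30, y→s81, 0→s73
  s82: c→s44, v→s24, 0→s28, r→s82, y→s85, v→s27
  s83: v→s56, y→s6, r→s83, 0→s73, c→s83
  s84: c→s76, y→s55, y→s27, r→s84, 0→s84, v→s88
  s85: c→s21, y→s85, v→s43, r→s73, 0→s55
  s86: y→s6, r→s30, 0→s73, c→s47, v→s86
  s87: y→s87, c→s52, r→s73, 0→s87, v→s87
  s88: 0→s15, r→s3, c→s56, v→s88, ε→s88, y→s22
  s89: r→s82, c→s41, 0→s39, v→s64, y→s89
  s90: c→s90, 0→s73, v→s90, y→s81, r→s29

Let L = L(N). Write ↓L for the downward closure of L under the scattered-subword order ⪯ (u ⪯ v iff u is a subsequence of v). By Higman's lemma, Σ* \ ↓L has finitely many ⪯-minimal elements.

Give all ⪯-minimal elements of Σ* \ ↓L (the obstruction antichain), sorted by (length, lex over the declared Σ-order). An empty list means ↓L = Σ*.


A = [c0, ryr, v0cv, 0yvrv, 0vcycy].

|Q|=91, |F|=77, |δ|=413 (9 ε).
min D↑ (76 st, q0=0, F={11}): 0:v→1,0→2,y→0,c→3,r→4 1:v→1,0→5,y→1,c→3,r→6 2:v→7,0→2,y→8,c→9,r→10 3:v→3,0→11,y→3,c→3,r→12 4:v→6,0→10,y→13,c→12,r→4 5:v→14,0→5,y→15,c→16,r→17 6:v→6,0→17,y→18,c→12,r→6 7:v→7,0→14,y→19,c→20,r→21 8:v→22,0→8,y→8,c→23,r→24 9:v→25,0→11,y→23,c→9,r→26 10:v→21,0→10,y→27,c→26,r→10 11:v→11,0→11,y→11,c→11,r→11 12:v→12,0→11,y→28,c→12,r→12 13:v→18,0→27,y→13,c→28,r→11 14:v→14,0→14,y→29,c→30,r→31 15:v→32,0→15,y→15,c→16,r→33 16:v→11,0→11,y→16,c→16,r→34 17:v→31,0→17,y→35,c→34,r→17 18:v→18,0→35,y→18,c→28,r→11 19:v→22,0→29,y→19,c→36,r→37 20:v→20,0→11,y→38,c→20,r→39 21:v→21,0→31,y→40,c→39,r→21 22:v→22,0→32,y→22,c→41,r→42 23:v→43,0→11,y→23,c→23,r→44 24:v→45,0→24,y→27,c→44,r→24 25:v→25,0→11,y→46,c→20,r→47 26:v→47,0→11,y→48,c→26,r→26 27:v→40,0→27,y→27,c→48,r→11 28:v→28,0→11,y→28,c→28,r→11 29:v→32,0→29,y→29,c→30,r→49 30:v→11,0→11,y→50,c→30,r→51 31:v→31,0→31,y→52,c→51,r→31 32:v→32,0→32,y→32,c→30,r→42 33:v→53,0→33,y→35,c→34,r→33 34:v→11,0→11,y→54,c→34,r→34 35:v→52,0→35,y→35,c→54,r→11 36:v→41,0→11,y→38,c→36,r→55 37:v→45,0→49,y→40,c→55,r→37 38:v→56,0→11,y→38,c→57,r→58 39:v→39,0→11,y→59,c→39,r→39 40:v→40,0→52,y→40,c→60,r→11 41:v→41,0→11,y→56,c→41,r→51 42:v→11,0→42,y→61,c→51,r→42 43:v→43,0→11,y→43,c→41,r→62 44:v→63,0→11,y→48,c→44,r→44 45:v→45,0→53,y→40,c→64,r→42 46:v→43,0→11,y→46,c→36,r→65 47:v→47,0→11,y→66,c→39,r→47 48:v→66,0→11,y→48,c→48,r→11 49:v→53,0→49,y→52,c→51,r→49 50:v→11,0→11,y→50,c→67,r→68 51:v→11,0→11,y→69,c→51,r→51 52:v→52,0→52,y→52,c→70,r→11 53:v→53,0→53,y→52,c→51,r→42 54:v→11,0→11,y→54,c→54,r→11 55:v→64,0→11,y→59,c→55,r→55 56:v→56,0→11,y→56,c→71,r→68 57:v→71,0→11,y→11,c→57,r→57 58:v→72,0→11,y→59,c→57,r→58 59:v→59,0→11,y→59,c→73,r→11 60:v→60,0→11,y→59,c→60,r→11 61:v→11,0→61,y→61,c→70,r→11 62:v→11,0→11,y→74,c→51,r→62 63:v→63,0→11,y→66,c→64,r→62 64:v→64,0→11,y→59,c→64,r→51 65:v→63,0→11,y→66,c→55,r→65 66:v→66,0→11,y→66,c→60,r→11 67:v→11,0→11,y→11,c→67,r→67 68:v→11,0→11,y→69,c→67,r→68 69:v→11,0→11,y→69,c→75,r→11 70:v→11,0→11,y→69,c→70,r→11 71:v→71,0→11,y→11,c→71,r→67 72:v→72,0→11,y→59,c→71,r→68 73:v→73,0→11,y→11,c→73,r→11 74:v→11,0→11,y→74,c→70,r→11 75:v→11,0→11,y→11,c→75,r→11 [Hopcroft].
'c0': run [84, 48, 2] end={s16,s73} — reject; 2/2 single-dels accept.
'ryr': |S_i|=[84, 56, 22, 1] end={s73} — reject; 3/3 deletions ∈↓L.
'v0cv': N↓-sim [84, 70, 29, 12, 1] end={s73} rej; 4/4 single-dels accept.
'0yvrv': N↓-sim [84, 74, 58, 34, 12, 1] end={s73} rej; 5/5 del acc.
'0vcycy': run [84, 74, 55, 26, 15, 6, 1] end={s73} — reject; 6/6 single-dels accept.
5 minimals (antichain).


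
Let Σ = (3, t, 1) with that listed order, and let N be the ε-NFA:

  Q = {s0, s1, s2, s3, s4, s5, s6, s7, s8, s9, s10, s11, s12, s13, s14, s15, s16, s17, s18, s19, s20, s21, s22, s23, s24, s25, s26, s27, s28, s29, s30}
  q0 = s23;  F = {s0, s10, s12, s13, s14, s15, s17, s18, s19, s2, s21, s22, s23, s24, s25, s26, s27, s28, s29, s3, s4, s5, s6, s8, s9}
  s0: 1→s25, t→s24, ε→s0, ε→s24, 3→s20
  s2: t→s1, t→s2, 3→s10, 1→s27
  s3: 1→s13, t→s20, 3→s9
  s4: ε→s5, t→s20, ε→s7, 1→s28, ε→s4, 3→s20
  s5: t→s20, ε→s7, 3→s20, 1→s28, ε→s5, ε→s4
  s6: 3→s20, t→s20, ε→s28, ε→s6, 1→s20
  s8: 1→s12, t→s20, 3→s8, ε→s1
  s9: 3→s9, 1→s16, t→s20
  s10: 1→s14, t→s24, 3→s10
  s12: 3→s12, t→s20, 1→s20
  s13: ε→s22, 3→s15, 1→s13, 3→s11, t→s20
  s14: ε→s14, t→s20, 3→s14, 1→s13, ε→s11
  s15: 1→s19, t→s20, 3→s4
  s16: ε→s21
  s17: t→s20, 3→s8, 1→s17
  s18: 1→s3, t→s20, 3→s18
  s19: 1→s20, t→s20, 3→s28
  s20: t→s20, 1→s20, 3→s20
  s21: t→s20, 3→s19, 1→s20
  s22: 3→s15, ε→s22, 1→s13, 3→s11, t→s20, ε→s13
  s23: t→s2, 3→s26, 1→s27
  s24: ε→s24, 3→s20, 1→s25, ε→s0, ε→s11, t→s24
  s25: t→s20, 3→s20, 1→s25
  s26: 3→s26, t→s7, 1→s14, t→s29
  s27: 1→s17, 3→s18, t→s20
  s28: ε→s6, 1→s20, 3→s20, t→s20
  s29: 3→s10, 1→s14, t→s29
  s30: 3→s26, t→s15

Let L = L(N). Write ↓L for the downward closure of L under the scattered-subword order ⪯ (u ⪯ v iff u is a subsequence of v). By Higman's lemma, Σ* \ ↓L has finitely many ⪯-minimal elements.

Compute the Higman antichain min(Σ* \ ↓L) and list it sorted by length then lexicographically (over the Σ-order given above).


Antichain: [1t, t3t3, 11311, 311333].

|Q|=31, |F|=25, |δ|=105 (21 ε).
min D↑ (22 st, q0=0, F={8}): 0:3→1,t→2,1→3 1:3→1,t→4,1→5 2:3→6,t→2,1→3 3:3→7,t→8,1→9 4:3→6,t→4,1→5 5:3→5,t→8,1→10 6:3→6,t→11,1→5 7:3→7,t→8,1→12 8:3→8,t→8,1→8 9:3→13,t→8,1→9 10:3→14,t→8,1→10 11:3→8,t→11,1→15 12:3→16,t→8,1→10 13:3→13,t→8,1→17 14:3→18,t→8,1→19 15:3→8,t→8,1→15 16:3→16,t→8,1→20 17:3→17,t→8,1→8 18:3→8,t→8,1→21 19:3→21,t→8,1→8 20:3→19,t→8,1→8 21:3→8,t→8,1→8 (ε-aug+det+¬).
'1t': run [30, 23, 1] end={s20} rej; 2/2 del acc.
't3t3': |S_i|=[30, 28, 24, 5, 1] end={s20} rej; 4/4 deletions ∈↓L.
'11311': N↓-sim [30, 23, 20, 15, 7, 1] end={s20} rej; 5/5 deletions ∈↓L.
'311333': |S_i|=[30, 26, 18, 14, 9, 6, 1] end={s20} ∉↓L; 6/6 del acc.
4 words, ⪯-incomp.


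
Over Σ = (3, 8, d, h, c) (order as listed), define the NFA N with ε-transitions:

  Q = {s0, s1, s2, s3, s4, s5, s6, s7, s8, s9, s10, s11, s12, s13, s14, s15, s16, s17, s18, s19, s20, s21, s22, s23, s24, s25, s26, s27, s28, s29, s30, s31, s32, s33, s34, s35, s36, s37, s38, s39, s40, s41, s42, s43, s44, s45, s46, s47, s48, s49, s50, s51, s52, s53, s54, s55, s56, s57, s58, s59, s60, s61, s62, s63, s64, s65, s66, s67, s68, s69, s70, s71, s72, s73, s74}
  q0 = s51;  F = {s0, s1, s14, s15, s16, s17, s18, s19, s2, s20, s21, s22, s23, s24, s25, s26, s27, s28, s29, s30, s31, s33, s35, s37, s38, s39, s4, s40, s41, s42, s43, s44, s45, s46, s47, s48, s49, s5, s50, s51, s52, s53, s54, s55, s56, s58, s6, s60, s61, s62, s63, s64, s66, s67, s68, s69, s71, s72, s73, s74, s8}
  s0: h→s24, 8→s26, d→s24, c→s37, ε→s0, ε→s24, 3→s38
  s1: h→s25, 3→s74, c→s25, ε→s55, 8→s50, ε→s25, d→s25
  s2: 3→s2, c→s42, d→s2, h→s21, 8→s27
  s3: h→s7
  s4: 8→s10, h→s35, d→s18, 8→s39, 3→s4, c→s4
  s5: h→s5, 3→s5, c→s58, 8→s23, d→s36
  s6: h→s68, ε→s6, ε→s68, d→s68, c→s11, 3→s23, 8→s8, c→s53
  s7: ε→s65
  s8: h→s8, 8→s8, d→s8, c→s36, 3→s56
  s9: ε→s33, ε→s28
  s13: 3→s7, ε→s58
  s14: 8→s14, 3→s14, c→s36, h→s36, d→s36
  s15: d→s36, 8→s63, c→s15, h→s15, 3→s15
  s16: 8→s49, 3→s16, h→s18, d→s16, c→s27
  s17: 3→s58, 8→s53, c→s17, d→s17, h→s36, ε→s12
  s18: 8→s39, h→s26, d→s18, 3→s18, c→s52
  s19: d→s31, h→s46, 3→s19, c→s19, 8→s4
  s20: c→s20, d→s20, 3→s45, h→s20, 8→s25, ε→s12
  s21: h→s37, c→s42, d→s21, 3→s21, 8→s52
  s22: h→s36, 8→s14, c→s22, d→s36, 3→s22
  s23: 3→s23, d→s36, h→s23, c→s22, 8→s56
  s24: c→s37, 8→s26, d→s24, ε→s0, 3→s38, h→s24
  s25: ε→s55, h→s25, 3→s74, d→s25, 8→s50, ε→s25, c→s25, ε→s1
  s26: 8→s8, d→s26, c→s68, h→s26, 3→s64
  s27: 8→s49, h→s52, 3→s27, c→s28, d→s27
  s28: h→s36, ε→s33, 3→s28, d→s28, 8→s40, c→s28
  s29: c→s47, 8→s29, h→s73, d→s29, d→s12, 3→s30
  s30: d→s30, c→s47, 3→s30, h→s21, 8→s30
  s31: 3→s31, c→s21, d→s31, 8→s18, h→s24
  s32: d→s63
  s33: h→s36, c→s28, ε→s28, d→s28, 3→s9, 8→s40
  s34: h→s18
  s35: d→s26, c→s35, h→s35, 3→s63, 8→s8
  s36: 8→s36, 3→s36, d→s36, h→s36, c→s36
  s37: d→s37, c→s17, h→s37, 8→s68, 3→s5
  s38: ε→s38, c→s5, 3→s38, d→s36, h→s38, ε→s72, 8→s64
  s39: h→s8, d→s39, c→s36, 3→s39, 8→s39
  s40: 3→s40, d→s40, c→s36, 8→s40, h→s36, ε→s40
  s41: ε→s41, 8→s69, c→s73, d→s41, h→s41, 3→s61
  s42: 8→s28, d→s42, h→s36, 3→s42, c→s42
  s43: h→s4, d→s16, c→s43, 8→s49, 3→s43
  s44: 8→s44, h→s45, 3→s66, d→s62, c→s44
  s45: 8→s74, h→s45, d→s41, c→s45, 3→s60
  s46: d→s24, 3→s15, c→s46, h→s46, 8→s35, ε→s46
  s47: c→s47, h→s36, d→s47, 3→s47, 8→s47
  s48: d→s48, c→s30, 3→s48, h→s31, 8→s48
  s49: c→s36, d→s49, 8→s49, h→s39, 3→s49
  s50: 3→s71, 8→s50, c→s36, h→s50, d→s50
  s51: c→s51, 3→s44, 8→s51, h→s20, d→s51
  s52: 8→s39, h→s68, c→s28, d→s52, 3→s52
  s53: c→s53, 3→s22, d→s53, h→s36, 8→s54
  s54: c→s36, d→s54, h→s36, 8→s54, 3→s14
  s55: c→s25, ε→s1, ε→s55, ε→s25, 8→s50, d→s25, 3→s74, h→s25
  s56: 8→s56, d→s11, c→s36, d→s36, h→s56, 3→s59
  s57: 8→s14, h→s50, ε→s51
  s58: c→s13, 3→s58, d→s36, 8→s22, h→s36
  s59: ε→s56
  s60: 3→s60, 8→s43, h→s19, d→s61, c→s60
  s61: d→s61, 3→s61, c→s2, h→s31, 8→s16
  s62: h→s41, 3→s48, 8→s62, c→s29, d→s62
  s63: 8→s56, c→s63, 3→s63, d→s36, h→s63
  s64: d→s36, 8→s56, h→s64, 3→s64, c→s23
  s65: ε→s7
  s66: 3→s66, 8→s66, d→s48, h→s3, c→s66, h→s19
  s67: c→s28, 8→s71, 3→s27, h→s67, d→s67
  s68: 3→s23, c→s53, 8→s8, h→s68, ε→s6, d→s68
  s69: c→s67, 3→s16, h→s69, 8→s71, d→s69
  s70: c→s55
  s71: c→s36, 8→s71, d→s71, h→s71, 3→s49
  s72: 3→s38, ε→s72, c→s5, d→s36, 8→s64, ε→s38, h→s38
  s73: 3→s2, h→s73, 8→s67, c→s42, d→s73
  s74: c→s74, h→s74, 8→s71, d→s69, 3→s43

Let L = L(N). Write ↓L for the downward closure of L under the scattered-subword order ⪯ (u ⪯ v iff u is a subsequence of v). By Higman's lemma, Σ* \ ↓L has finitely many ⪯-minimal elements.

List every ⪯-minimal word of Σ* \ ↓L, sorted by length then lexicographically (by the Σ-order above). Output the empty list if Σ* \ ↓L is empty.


Antichain: [h88c, 3dcch, 33hh3d].

|Q|=75, |F|=61, |δ|=354 (32 ε).
min D↑ (56 st, q0=0, F={24}): 0:3→1,8→0,d→0,h→2,c→0 1:3→3,8→1,d→4,h→5,c→1 2:3→5,8→6,d→2,h→2,c→2 3:3→3,8→3,d→7,h→8,c→3 4:3→7,8→4,d→4,h→9,c→10 5:3→11,8→12,d→9,h→5,c→5 6:3→12,8→13,d→6,h→6,c→6 7:3→7,8→7,d→7,h→14,c→15 8:3→8,8→16,d→14,h→17,c→8 9:3→18,8→19,d→9,h→9,c→20 10:3→15,8→10,d→10,h→20,c→21 11:3→11,8→22,d→18,h→8,c→11 12:3→22,8→23,d→19,h→12,c→12 13:3→23,8→13,d→13,h→13,c→24 14:3→14,8→25,d→14,h→26,c→27 15:3→15,8→15,d→15,h→27,c→21 16:3→16,8→28,d→25,h→29,c→16 17:3→30,8→29,d→26,h→17,c→17 18:3→18,8→31,d→18,h→14,c→32 19:3→31,8→23,d→19,h→19,c→33 20:3→32,8→33,d→20,h→20,c→34 21:3→21,8→21,d→21,h→24,c→21 22:3→22,8→35,d→31,h→16,c→22 23:3→35,8→23,d→23,h→23,c→24 24:3→24,8→24,d→24,h→24,c→24 25:3→25,8→28,d→25,h→36,c→37 26:3→38,8→36,d→26,h→26,c→39 27:3→27,8→37,d→27,h→39,c→34 28:3→28,8→28,d→28,h→40,c→24 29:3→41,8→40,d→36,h→29,c→29 30:3→30,8→41,d→24,h→30,c→30 31:3→31,8→35,d→31,h→25,c→42 32:3→32,8→42,d→32,h→27,c→34 33:3→42,8→23,d→33,h→33,c→43 34:3→34,8→43,d→34,h→24,c→34 35:3→35,8→35,d→35,h→28,c→24 36:3→44,8→40,d→36,h→36,c→45 37:3→37,8→28,d→37,h→45,c→43 38:3→38,8→44,d→24,h→38,c→46 39:3→46,8→45,d→39,h→39,c→47 40:3→48,8→40,d→40,h→40,c→24 41:3→41,8→48,d→24,h→41,c→41 42:3→42,8→35,d→42,h→37,c→43 43:3→43,8→49,d→43,h→24,c→43 44:3→44,8→48,d→24,h→44,c→50 45:3→50,8→40,d→45,h→45,c→51 46:3→46,8→50,d→24,h→46,c→52 47:3→52,8→51,d→47,h→24,c→47 48:3→48,8→48,d→24,h→48,c→24 49:3→49,8→49,d→49,h→24,c→24 50:3→50,8→48,d→24,h→50,c→53 51:3→53,8→54,d→51,h→24,c→51 52:3→52,8→53,d→24,h→24,c→52 53:3→53,8→55,d→24,h→24,c→53 54:3→55,8→54,d→54,h→24,c→24 55:3→55,8→55,d→24,h→24,c→24 (ε-aug+det+¬).
'h88c': run [71, 63, 37, 13, 1] end={s36} — reject; 4/4 deletions ∈↓L.
'3dcch': |S_i|=[71, 65, 51, 37, 18, 1] end={s36} ∉↓L; 5/5 single-dels accept.
'33hh3d': |S_i|=[71, 65, 55, 44, 30, 17, 2] end={s11,s36} — reject; 6/6 deletions ∈↓L.
3 minimals (antichain).


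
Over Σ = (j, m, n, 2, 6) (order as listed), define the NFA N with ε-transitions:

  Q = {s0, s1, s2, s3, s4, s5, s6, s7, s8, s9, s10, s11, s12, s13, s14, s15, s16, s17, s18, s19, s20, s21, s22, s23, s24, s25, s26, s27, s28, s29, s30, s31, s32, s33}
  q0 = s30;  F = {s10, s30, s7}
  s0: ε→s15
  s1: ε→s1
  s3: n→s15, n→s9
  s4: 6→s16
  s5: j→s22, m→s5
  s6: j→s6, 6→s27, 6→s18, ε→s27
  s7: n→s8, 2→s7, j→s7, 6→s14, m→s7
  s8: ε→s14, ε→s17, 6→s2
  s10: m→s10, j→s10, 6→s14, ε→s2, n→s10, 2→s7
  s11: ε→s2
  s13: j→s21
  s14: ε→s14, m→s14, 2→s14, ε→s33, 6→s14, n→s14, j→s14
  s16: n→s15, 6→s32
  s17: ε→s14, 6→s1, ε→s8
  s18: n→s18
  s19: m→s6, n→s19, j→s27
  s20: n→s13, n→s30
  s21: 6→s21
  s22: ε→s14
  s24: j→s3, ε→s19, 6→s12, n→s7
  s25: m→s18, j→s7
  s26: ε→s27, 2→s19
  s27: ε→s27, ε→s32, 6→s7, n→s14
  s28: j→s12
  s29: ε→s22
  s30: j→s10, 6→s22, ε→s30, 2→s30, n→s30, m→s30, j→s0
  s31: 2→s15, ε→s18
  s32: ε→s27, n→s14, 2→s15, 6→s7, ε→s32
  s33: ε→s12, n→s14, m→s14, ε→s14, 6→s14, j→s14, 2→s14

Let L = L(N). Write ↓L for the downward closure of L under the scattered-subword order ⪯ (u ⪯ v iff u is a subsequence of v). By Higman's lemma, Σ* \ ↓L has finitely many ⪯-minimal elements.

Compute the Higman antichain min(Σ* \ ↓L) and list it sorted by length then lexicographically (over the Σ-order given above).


A = [6, j2n].

|Q|=34, |F|=3, |δ|=82 (23 ε).
min D↑ (4 st, q0=0, F={2}): 0:j→1,m→0,n→0,2→0,6→2 1:j→1,m→1,n→1,2→3,6→2 2:j→2,m→2,n→2,2→2,6→2 3:j→3,m→3,n→2,2→3,6→2 (ε-aug+det+¬).
'6': N↓-sim [13, 6] end={s1,s12,s14,s2,s22,s33} rej; 1/1 deletions ∈↓L.
'j2n': N↓-sim [13, 11, 8, 7] end={s1,s12,s14,s17,s2,s33,s8} rej; 3/3 deletions ∈↓L.
2 words, ⪯-incomp.


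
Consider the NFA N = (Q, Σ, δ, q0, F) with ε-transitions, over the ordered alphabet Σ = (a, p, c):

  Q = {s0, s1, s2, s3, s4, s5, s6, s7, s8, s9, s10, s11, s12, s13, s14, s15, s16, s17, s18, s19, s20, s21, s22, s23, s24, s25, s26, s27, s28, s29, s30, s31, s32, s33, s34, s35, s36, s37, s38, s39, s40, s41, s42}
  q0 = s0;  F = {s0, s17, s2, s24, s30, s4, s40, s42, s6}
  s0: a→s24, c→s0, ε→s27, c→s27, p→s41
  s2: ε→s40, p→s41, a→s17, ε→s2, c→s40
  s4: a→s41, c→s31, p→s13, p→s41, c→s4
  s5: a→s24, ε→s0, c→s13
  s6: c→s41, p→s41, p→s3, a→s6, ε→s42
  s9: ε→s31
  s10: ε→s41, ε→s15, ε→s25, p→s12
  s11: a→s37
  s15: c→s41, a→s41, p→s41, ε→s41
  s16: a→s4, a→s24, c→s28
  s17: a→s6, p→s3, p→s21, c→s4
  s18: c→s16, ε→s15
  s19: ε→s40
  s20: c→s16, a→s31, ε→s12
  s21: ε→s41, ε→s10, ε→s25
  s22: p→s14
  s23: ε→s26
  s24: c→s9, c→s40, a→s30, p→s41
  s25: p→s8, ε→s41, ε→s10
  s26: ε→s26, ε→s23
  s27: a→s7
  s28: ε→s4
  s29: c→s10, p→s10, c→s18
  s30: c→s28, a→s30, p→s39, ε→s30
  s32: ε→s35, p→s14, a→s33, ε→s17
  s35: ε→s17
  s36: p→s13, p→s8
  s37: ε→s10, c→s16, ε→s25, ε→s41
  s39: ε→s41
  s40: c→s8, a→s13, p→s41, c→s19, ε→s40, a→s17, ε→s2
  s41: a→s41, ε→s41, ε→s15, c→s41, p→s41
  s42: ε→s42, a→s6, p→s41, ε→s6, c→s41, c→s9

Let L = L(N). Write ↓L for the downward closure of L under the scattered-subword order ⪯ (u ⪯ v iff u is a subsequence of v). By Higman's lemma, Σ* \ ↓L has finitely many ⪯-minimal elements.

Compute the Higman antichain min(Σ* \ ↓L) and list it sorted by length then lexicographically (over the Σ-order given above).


|Q|=43, |F|=9, |δ|=99 (36 ε).
min D↑ (8 st, q0=0, F={2}): 0:a→1,p→2,c→0 1:a→3,p→2,c→4 2:a→2,p→2,c→2 3:a→3,p→2,c→5 4:a→6,p→2,c→4 5:a→2,p→2,c→5 6:a→7,p→2,c→5 7:a→7,p→2,c→2.
'p': N↓-sim [25, 10] end={s10,s12,s13,s15,s21,s25,s3,s39,s41,s8} rej; 1/1 deletions ∈↓L.
'aaca': run [25, 23, 18, 7, 2] end={s15,s41} — reject; 4/4 del acc.
'acaac': |S_i|=[25, 23, 19, 15, 7, 4] end={s15,s31,s41,s9} rej; 5/5 single-dels accept.
3 words, ⪯-incomp.

Antichain: [p, aaca, acaac].


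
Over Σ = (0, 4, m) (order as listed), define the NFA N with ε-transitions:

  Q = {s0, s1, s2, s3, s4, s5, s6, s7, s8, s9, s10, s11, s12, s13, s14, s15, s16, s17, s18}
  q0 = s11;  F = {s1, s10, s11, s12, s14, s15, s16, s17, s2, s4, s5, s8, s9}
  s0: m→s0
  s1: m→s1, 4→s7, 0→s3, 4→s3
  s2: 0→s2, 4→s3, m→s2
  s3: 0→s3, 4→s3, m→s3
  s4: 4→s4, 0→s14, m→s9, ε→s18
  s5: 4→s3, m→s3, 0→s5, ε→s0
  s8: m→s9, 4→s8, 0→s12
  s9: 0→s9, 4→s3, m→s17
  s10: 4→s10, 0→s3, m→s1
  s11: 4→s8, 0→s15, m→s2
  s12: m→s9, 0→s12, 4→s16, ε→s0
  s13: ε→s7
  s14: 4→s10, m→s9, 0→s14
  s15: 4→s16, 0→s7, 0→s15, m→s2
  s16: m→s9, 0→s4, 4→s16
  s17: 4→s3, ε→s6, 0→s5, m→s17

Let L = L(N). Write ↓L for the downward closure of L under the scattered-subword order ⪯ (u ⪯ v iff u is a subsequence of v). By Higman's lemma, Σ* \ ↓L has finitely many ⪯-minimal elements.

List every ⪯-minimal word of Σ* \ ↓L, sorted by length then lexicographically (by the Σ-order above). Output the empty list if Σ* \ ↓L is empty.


|Q|=19, |F|=13, |δ|=50 (5 ε).
min D↑ (14 st, q0=0, F={7}): 0:0→1,4→2,m→3 1:0→1,4→4,m→3 2:0→5,4→2,m→6 3:0→3,4→7,m→3 4:0→8,4→4,m→6 5:0→5,4→4,m→6 6:0→6,4→7,m→9 7:0→7,4→7,m→7 8:0→10,4→8,m→6 9:0→11,4→7,m→9 10:0→10,4→12,m→6 11:0→11,4→7,m→7 12:0→7,4→12,m→13 13:0→7,4→7,m→13 [Hopcroft].
'm4': N↓-sim [18, 9, 2] end={s3,s7} — reject; 2/2 single-dels accept.
'4mm0m': N↓-sim [18, 15, 8, 7, 3, 2] end={s0,s3} — reject; 5/5 single-dels accept.
'040040': |S_i|=[18, 16, 13, 12, 10, 4, 1] end={s3} rej; 6/6 deletions ∈↓L.
3 words, ⪯-incomp.

A = [m4, 4mm0m, 040040].


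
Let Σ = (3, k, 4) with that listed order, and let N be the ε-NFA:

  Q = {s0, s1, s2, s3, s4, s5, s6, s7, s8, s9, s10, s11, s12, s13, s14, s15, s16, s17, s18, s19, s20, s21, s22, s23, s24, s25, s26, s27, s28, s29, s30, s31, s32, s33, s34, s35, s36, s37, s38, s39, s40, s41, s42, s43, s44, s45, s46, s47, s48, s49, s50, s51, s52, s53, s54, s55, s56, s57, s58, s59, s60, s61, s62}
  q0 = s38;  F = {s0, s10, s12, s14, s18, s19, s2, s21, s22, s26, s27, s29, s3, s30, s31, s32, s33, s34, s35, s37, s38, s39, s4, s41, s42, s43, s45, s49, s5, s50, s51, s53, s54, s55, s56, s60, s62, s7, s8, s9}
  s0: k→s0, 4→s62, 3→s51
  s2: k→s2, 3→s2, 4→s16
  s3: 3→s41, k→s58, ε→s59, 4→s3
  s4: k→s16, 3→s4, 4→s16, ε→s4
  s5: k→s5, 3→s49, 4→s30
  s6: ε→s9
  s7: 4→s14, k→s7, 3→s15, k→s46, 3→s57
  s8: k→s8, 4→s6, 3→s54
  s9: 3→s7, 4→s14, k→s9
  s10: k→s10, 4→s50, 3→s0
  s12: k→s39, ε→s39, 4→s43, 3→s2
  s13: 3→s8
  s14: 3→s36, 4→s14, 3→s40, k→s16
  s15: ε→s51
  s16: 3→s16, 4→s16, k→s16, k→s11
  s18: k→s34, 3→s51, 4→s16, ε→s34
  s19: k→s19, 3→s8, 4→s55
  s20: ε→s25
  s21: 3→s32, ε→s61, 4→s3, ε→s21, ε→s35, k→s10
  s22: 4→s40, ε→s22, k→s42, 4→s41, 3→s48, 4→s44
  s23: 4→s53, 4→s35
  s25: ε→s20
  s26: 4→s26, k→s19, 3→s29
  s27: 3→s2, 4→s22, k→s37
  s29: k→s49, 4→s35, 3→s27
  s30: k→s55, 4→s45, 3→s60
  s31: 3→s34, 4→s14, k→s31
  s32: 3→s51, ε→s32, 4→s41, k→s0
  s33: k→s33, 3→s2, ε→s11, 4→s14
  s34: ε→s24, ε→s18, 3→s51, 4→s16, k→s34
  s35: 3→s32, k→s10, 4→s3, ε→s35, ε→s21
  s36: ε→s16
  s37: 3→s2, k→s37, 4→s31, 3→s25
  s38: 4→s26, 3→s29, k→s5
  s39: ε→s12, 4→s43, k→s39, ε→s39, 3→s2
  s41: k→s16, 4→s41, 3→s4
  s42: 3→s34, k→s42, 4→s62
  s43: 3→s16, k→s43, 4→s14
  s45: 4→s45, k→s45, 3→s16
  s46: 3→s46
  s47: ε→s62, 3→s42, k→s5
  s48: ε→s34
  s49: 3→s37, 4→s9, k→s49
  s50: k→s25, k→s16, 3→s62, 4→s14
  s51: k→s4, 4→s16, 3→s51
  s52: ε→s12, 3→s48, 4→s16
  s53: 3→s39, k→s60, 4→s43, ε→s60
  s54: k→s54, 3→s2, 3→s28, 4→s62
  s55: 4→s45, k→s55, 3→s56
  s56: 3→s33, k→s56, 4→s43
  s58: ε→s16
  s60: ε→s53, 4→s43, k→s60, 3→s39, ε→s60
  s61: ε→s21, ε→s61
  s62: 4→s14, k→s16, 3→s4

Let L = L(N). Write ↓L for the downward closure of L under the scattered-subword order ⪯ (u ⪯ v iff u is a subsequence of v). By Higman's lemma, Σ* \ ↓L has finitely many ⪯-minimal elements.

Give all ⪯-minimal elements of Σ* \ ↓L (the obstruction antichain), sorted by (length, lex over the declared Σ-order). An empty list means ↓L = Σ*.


min(Σ*\↓L) = [3334, 344k, k443, 3433kk, 4k334k].

|Q|=63, |F|=40, |δ|=170 (30 ε).
min D↑ (37 st, q0=0, F={20}): 0:3→1,k→2,4→3 1:3→4,k→5,4→6 2:3→5,k→2,4→7 3:3→1,k→8,4→3 4:3→9,k→10,4→11 5:3→10,k→5,4→12 6:3→13,k→14,4→15 7:3→16,k→17,4→18 8:3→19,k→8,4→17 9:3→9,k→9,4→20 10:3→9,k→10,4→21 11:3→22,k→23,4→24 12:3→25,k→12,4→26 13:3→27,k→28,4→24 14:3→28,k→14,4→29 15:3→24,k→20,4→15 16:3→30,k→16,4→31 17:3→32,k→17,4→18 18:3→20,k→18,4→18 19:3→33,k→19,4→12 20:3→20,k→20,4→20 21:3→22,k→21,4→26 22:3→27,k→22,4→20 23:3→22,k→23,4→34 24:3→35,k→20,4→24 25:3→27,k→25,4→26 26:3→20,k→20,4→26 27:3→27,k→35,4→20 28:3→27,k→28,4→34 29:3→34,k→20,4→26 30:3→9,k→30,4→31 31:3→20,k→31,4→26 32:3→36,k→32,4→31 33:3→9,k→33,4→34 34:3→35,k→20,4→26 35:3→35,k→20,4→20 36:3→9,k→36,4→26 (ε-aug+det+¬).
'3334': N↓-sim [57, 50, 34, 17, 2] end={s11,s16} ∉↓L; 4/4 deletions ∈↓L.
'344k': N↓-sim [57, 50, 36, 15, 5] end={s11,s16,s20,s25,s58} rej; 4/4 single-dels accept.
'k443': N↓-sim [57, 43, 32, 7, 4] end={s11,s16,s36,s40} — reject; 4/4 deletions ∈↓L.
'3433kk': |S_i|=[57, 50, 36, 19, 9, 3, 2] end={s11,s16} ∉↓L; 6/6 single-dels accept.
'4k334k': run [57, 55, 41, 31, 21, 7, 2] end={s11,s16} rej; 6/6 single-dels accept.
5 obstructions.
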